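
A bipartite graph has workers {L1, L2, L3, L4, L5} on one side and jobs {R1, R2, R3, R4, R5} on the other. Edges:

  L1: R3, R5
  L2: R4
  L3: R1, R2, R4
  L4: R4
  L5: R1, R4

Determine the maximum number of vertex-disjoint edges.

Unit-capacity flow: source→left, listed edges, right→sink; max matching = max flow.
Augmenting path L1→R3 (+1); matched 1.
Augmenting path L2→R4 (+1); matched 2.
Augmenting path L3→R1 (+1); matched 3.
Augmenting path L5→R1→L3→R2 (+1); matched 4.
No augmenting path remains; maximum matching = 4.
König certificate: {L1, L3, L5, R4} is a vertex cover of size 4 (every listed pair touches it), so no matching can be larger.

4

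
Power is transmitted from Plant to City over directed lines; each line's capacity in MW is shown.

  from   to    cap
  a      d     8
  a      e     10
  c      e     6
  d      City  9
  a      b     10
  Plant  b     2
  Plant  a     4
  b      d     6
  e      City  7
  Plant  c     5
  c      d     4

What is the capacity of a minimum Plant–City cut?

Augment Plant→a→d→City: bottleneck 4, flow now 4.
Augment Plant→b→d→City: bottleneck 2, flow now 6.
Augment Plant→c→d→City: bottleneck 3, flow now 9.
Augment Plant→c→e→City: bottleneck 2, flow now 11.
No augmenting path remains; maximum flow = 11.
By max-flow min-cut, the minimum cut capacity equals the max flow.
In the residual graph, reachable from Plant: {Plant}.
Min-cut edges: Plant→a (4), Plant→b (2), Plant→c (5); capacity 4 + 2 + 5 = 11.

11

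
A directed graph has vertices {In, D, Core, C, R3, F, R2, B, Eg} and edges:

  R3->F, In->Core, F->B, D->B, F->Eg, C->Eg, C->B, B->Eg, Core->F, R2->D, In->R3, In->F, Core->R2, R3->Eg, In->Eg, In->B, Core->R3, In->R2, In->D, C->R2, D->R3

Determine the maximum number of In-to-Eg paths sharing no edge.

4

Assign every edge capacity 1; by Menger, the answer equals the max flow.
Path In→Eg (+1); total 1.
Path In→R3→Eg (+1); total 2.
Path In→F→Eg (+1); total 3.
Path In→B→Eg (+1); total 4.
No residual In→Eg path; max flow = 4.
Certifying cut of size 4: {B→Eg, F→Eg, In→Eg, R3→Eg}.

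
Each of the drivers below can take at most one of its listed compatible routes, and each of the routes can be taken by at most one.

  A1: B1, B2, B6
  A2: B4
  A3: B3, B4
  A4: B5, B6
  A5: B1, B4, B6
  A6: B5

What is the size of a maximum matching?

6

Unit-capacity flow: source→left, listed edges, right→sink; max matching = max flow.
Augmenting path A1→B1 (+1); matched 1.
Augmenting path A2→B4 (+1); matched 2.
Augmenting path A3→B3 (+1); matched 3.
Augmenting path A4→B5 (+1); matched 4.
Augmenting path A5→B6 (+1); matched 5.
Augmenting path A6→B5→A4→B6→A5→B1→A1→B2 (+1); matched 6.
No augmenting path remains; maximum matching = 6.
König certificate: {A1, A2, A3, A4, A5, A6} is a vertex cover of size 6 (every listed pair touches it), so no matching can be larger.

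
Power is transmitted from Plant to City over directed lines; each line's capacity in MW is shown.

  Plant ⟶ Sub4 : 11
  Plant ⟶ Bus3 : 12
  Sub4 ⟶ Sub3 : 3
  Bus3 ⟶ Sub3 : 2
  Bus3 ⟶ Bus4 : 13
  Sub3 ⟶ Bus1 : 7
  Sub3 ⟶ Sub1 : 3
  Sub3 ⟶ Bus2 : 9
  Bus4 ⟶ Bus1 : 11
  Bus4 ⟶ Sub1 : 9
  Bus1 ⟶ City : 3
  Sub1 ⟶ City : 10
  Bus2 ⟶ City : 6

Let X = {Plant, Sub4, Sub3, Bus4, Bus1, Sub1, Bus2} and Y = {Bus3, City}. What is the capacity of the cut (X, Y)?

Edges leaving {Plant, Sub4, Sub3, Bus4, Bus1, Sub1, Bus2}: Plant→Bus3 (12), Bus1→City (3), Sub1→City (10), Bus2→City (6).
Cut capacity = 12 + 3 + 10 + 6 = 31.

31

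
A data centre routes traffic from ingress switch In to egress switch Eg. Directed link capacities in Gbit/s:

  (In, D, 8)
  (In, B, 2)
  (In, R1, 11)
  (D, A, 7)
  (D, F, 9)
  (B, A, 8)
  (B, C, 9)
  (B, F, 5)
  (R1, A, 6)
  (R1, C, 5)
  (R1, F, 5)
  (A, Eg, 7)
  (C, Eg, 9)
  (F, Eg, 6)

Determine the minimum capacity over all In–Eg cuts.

Augment In→D→A→Eg: bottleneck 7, flow now 7.
Augment In→D→F→Eg: bottleneck 1, flow now 8.
Augment In→B→C→Eg: bottleneck 2, flow now 10.
Augment In→R1→C→Eg: bottleneck 5, flow now 15.
Augment In→R1→F→Eg: bottleneck 5, flow now 20.
No augmenting path remains; maximum flow = 20.
By max-flow min-cut, the minimum cut capacity equals the max flow.
In the residual graph, reachable from In: {In, D, R1, A, F}.
Min-cut edges: In→B (2), R1→C (5), A→Eg (7), F→Eg (6); capacity 2 + 5 + 7 + 6 = 20.

20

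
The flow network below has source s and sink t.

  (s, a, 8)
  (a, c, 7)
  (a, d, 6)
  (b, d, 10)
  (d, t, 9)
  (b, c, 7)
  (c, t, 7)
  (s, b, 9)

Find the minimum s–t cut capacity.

Augment s→a→c→t: bottleneck 7, flow now 7.
Augment s→a→d→t: bottleneck 1, flow now 8.
Augment s→b→d→t: bottleneck 8, flow now 16.
No augmenting path remains; maximum flow = 16.
By max-flow min-cut, the minimum cut capacity equals the max flow.
In the residual graph, reachable from s: {s, a, b, c, d}.
Min-cut edges: c→t (7), d→t (9); capacity 7 + 9 = 16.

16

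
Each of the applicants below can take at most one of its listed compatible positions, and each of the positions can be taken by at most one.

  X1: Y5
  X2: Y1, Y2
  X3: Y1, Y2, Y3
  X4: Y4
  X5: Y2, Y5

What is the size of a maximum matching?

5

Unit-capacity flow: source→left, listed edges, right→sink; max matching = max flow.
Augmenting path X1→Y5 (+1); matched 1.
Augmenting path X2→Y1 (+1); matched 2.
Augmenting path X3→Y2 (+1); matched 3.
Augmenting path X4→Y4 (+1); matched 4.
Augmenting path X5→Y2→X3→Y3 (+1); matched 5.
No augmenting path remains; maximum matching = 5.
König certificate: {X1, X2, X3, X4, X5} is a vertex cover of size 5 (every listed pair touches it), so no matching can be larger.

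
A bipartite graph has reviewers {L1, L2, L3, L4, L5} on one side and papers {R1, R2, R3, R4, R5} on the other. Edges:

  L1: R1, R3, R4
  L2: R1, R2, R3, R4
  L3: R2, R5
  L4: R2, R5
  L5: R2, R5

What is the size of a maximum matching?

4

Unit-capacity flow: source→left, listed edges, right→sink; max matching = max flow.
Augmenting path L1→R1 (+1); matched 1.
Augmenting path L2→R2 (+1); matched 2.
Augmenting path L3→R5 (+1); matched 3.
Augmenting path L4→R2→L2→R3 (+1); matched 4.
No augmenting path remains; maximum matching = 4.
König certificate: {L1, L2, R2, R5} is a vertex cover of size 4 (every listed pair touches it), so no matching can be larger.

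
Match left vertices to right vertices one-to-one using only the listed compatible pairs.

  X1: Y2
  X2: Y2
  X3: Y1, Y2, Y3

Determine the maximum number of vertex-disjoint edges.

2

Unit-capacity flow: source→left, listed edges, right→sink; max matching = max flow.
Augmenting path X1→Y2 (+1); matched 1.
Augmenting path X3→Y1 (+1); matched 2.
No augmenting path remains; maximum matching = 2.
König certificate: {X3, Y2} is a vertex cover of size 2 (every listed pair touches it), so no matching can be larger.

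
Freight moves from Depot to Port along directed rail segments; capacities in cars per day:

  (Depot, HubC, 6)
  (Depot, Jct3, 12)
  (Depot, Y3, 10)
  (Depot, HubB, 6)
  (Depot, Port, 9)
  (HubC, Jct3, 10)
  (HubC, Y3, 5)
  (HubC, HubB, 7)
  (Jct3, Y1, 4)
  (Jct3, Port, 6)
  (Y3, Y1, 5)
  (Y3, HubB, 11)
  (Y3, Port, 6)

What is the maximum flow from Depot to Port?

Augment Depot→Port: bottleneck 9, flow now 9.
Augment Depot→Jct3→Port: bottleneck 6, flow now 15.
Augment Depot→Y3→Port: bottleneck 6, flow now 21.
No augmenting path remains; maximum flow = 21.
In the residual graph, reachable from Depot: {Depot, HubC, Jct3, Y3, Y1, HubB}.
Min-cut edges: Depot→Port (9), Jct3→Port (6), Y3→Port (6); capacity 9 + 6 + 6 = 21.
This cut is saturated, so no flow can exceed 21.

21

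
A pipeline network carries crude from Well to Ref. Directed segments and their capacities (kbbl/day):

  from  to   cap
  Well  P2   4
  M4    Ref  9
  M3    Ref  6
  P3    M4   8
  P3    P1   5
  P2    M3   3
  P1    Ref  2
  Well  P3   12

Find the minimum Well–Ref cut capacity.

Augment Well→P2→M3→Ref: bottleneck 3, flow now 3.
Augment Well→P3→M4→Ref: bottleneck 8, flow now 11.
Augment Well→P3→P1→Ref: bottleneck 2, flow now 13.
No augmenting path remains; maximum flow = 13.
By max-flow min-cut, the minimum cut capacity equals the max flow.
In the residual graph, reachable from Well: {Well, P2, P3, P1}.
Min-cut edges: P2→M3 (3), P3→M4 (8), P1→Ref (2); capacity 3 + 8 + 2 = 13.

13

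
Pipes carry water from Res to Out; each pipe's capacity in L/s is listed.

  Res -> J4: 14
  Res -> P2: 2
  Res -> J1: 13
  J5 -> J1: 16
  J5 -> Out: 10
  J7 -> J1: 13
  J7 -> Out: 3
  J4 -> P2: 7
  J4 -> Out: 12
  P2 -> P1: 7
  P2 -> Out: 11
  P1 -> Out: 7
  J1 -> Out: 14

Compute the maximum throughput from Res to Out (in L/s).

29

Augment Res→J4→Out: bottleneck 12, flow now 12.
Augment Res→P2→Out: bottleneck 2, flow now 14.
Augment Res→J1→Out: bottleneck 13, flow now 27.
Augment Res→J4→P2→Out: bottleneck 2, flow now 29.
No augmenting path remains; maximum flow = 29.
In the residual graph, reachable from Res: {Res}.
Min-cut edges: Res→J4 (14), Res→P2 (2), Res→J1 (13); capacity 14 + 2 + 13 = 29.
This cut is saturated, so no flow can exceed 29.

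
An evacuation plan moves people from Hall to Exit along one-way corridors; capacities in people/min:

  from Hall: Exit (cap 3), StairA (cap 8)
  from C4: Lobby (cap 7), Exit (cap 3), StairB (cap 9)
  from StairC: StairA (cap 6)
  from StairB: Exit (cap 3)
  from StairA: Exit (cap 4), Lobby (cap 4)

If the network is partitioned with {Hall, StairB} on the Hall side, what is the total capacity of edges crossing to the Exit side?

Edges leaving {Hall, StairB}: Hall→StairA (8), Hall→Exit (3), StairB→Exit (3).
Cut capacity = 8 + 3 + 3 = 14.

14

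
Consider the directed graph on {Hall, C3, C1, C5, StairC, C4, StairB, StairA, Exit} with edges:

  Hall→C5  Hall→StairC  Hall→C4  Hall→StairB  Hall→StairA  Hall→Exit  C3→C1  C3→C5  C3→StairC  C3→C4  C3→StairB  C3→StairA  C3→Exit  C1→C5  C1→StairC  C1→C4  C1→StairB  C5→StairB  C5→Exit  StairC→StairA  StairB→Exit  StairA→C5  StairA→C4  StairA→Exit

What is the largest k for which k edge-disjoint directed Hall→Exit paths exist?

Assign every edge capacity 1; by Menger, the answer equals the max flow.
Path Hall→Exit (+1); total 1.
Path Hall→C5→Exit (+1); total 2.
Path Hall→StairB→Exit (+1); total 3.
Path Hall→StairA→Exit (+1); total 4.
No residual Hall→Exit path; max flow = 4.
Certifying cut of size 4: {C5→Exit, Hall→Exit, StairA→Exit, StairB→Exit}.

4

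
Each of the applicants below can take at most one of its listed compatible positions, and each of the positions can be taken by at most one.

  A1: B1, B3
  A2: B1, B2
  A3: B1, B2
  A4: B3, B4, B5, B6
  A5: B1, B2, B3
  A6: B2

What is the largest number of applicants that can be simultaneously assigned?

4

Unit-capacity flow: source→left, listed edges, right→sink; max matching = max flow.
Augmenting path A1→B1 (+1); matched 1.
Augmenting path A2→B2 (+1); matched 2.
Augmenting path A4→B3 (+1); matched 3.
Augmenting path A5→B3→A4→B4 (+1); matched 4.
No augmenting path remains; maximum matching = 4.
König certificate: {A4, B1, B2, B3} is a vertex cover of size 4 (every listed pair touches it), so no matching can be larger.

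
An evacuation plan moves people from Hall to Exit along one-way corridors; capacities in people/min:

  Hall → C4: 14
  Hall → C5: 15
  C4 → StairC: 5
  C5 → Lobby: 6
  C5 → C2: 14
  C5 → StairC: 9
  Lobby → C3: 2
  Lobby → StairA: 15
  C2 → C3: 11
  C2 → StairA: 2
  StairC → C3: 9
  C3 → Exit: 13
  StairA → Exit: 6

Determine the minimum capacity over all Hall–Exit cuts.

19

Augment Hall→C4→StairC→C3→Exit: bottleneck 5, flow now 5.
Augment Hall→C5→Lobby→C3→Exit: bottleneck 2, flow now 7.
Augment Hall→C5→Lobby→StairA→Exit: bottleneck 4, flow now 11.
Augment Hall→C5→C2→C3→Exit: bottleneck 6, flow now 17.
Augment Hall→C5→C2→StairA→Exit: bottleneck 2, flow now 19.
No augmenting path remains; maximum flow = 19.
By max-flow min-cut, the minimum cut capacity equals the max flow.
In the residual graph, reachable from Hall: {Hall, C4, C5, Lobby, C2, StairC, C3, StairA}.
Min-cut edges: C3→Exit (13), StairA→Exit (6); capacity 13 + 6 = 19.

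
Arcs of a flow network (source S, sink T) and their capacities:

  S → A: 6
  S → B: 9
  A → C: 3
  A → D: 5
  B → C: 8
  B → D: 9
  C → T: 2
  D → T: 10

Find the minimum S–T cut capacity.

Augment S→A→C→T: bottleneck 2, flow now 2.
Augment S→A→D→T: bottleneck 4, flow now 6.
Augment S→B→D→T: bottleneck 6, flow now 12.
No augmenting path remains; maximum flow = 12.
By max-flow min-cut, the minimum cut capacity equals the max flow.
In the residual graph, reachable from S: {S, A, B, C, D}.
Min-cut edges: C→T (2), D→T (10); capacity 2 + 10 = 12.

12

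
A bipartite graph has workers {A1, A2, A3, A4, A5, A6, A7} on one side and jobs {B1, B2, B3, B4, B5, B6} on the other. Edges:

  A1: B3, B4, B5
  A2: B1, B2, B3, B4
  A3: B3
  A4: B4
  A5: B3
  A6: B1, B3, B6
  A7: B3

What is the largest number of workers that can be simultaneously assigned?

Unit-capacity flow: source→left, listed edges, right→sink; max matching = max flow.
Augmenting path A1→B3 (+1); matched 1.
Augmenting path A2→B1 (+1); matched 2.
Augmenting path A4→B4 (+1); matched 3.
Augmenting path A6→B6 (+1); matched 4.
Augmenting path A3→B3→A1→B5 (+1); matched 5.
No augmenting path remains; maximum matching = 5.
König certificate: {A1, A2, A4, A6, B3} is a vertex cover of size 5 (every listed pair touches it), so no matching can be larger.

5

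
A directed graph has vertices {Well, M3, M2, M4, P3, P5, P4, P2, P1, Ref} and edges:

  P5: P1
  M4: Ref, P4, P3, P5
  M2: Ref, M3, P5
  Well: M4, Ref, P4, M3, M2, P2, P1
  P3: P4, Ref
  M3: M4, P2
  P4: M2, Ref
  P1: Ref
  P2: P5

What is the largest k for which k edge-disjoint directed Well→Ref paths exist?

6

Assign every edge capacity 1; by Menger, the answer equals the max flow.
Path Well→Ref (+1); total 1.
Path Well→M2→Ref (+1); total 2.
Path Well→M4→Ref (+1); total 3.
Path Well→P4→Ref (+1); total 4.
Path Well→P1→Ref (+1); total 5.
Path Well→M3→M4→P3→Ref (+1); total 6.
No residual Well→Ref path; max flow = 6.
Certifying cut of size 6: {P1→Ref, Well→M2, Well→M3, Well→M4, Well→P4, Well→Ref}.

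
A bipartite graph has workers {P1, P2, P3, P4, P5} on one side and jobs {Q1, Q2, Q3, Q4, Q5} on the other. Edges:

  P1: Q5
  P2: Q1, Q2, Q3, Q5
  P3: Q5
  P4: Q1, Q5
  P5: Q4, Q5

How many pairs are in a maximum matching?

Unit-capacity flow: source→left, listed edges, right→sink; max matching = max flow.
Augmenting path P1→Q5 (+1); matched 1.
Augmenting path P2→Q1 (+1); matched 2.
Augmenting path P5→Q4 (+1); matched 3.
Augmenting path P4→Q1→P2→Q2 (+1); matched 4.
No augmenting path remains; maximum matching = 4.
König certificate: {P2, P4, P5, Q5} is a vertex cover of size 4 (every listed pair touches it), so no matching can be larger.

4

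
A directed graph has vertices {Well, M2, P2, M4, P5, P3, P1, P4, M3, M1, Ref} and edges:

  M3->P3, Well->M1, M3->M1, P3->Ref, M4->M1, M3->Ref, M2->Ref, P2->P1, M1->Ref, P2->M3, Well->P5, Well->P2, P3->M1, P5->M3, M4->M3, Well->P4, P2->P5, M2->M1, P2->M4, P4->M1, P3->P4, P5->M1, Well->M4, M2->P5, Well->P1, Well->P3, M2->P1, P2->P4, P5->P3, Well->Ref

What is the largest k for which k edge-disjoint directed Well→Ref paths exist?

4

Assign every edge capacity 1; by Menger, the answer equals the max flow.
Path Well→Ref (+1); total 1.
Path Well→P3→Ref (+1); total 2.
Path Well→M1→Ref (+1); total 3.
Path Well→P2→M3→Ref (+1); total 4.
No residual Well→Ref path; max flow = 4.
Certifying cut of size 4: {M1→Ref, M3→Ref, P3→Ref, Well→Ref}.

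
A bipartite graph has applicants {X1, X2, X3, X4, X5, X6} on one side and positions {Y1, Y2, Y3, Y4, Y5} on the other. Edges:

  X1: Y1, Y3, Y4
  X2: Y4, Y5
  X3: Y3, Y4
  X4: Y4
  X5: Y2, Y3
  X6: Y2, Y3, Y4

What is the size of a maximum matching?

5

Unit-capacity flow: source→left, listed edges, right→sink; max matching = max flow.
Augmenting path X1→Y1 (+1); matched 1.
Augmenting path X2→Y4 (+1); matched 2.
Augmenting path X3→Y3 (+1); matched 3.
Augmenting path X5→Y2 (+1); matched 4.
Augmenting path X4→Y4→X2→Y5 (+1); matched 5.
No augmenting path remains; maximum matching = 5.
König certificate: {X1, X2, Y2, Y3, Y4} is a vertex cover of size 5 (every listed pair touches it), so no matching can be larger.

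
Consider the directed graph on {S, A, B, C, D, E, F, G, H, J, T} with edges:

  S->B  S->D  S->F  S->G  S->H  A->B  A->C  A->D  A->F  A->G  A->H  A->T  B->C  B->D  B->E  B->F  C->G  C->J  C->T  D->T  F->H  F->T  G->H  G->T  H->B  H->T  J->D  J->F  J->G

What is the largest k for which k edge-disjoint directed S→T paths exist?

Assign every edge capacity 1; by Menger, the answer equals the max flow.
Path S→D→T (+1); total 1.
Path S→F→T (+1); total 2.
Path S→G→T (+1); total 3.
Path S→H→T (+1); total 4.
Path S→B→C→T (+1); total 5.
No residual S→T path; max flow = 5.
Certifying cut of size 5: {S→B, S→D, S→F, S→G, S→H}.

5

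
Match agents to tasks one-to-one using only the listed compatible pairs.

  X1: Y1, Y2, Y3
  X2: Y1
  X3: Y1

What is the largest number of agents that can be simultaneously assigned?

2

Unit-capacity flow: source→left, listed edges, right→sink; max matching = max flow.
Augmenting path X1→Y1 (+1); matched 1.
Augmenting path X2→Y1→X1→Y2 (+1); matched 2.
No augmenting path remains; maximum matching = 2.
König certificate: {X1, Y1} is a vertex cover of size 2 (every listed pair touches it), so no matching can be larger.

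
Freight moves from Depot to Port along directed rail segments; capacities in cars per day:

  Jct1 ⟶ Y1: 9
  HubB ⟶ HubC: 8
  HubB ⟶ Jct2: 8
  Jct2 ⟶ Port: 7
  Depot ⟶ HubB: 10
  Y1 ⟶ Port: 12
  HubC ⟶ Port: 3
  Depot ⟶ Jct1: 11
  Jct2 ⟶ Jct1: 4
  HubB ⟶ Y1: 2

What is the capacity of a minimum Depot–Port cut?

Augment Depot→HubB→Y1→Port: bottleneck 2, flow now 2.
Augment Depot→HubB→HubC→Port: bottleneck 3, flow now 5.
Augment Depot→HubB→Jct2→Port: bottleneck 5, flow now 10.
Augment Depot→Jct1→Y1→Port: bottleneck 9, flow now 19.
No augmenting path remains; maximum flow = 19.
By max-flow min-cut, the minimum cut capacity equals the max flow.
In the residual graph, reachable from Depot: {Depot, Jct1}.
Min-cut edges: Depot→HubB (10), Jct1→Y1 (9); capacity 10 + 9 = 19.

19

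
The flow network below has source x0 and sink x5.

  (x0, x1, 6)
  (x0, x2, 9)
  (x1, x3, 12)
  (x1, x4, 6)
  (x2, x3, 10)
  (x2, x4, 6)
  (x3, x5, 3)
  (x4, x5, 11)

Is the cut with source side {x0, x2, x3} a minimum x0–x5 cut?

No — its capacity is 15, but the minimum cut has capacity 14.

Given cut capacity: 6 + 6 + 3 = 15.
Augment x0→x1→x3→x5: bottleneck 3, flow now 3.
Augment x0→x1→x4→x5: bottleneck 3, flow now 6.
Augment x0→x2→x4→x5: bottleneck 6, flow now 12.
Augment x0→x2→x3→x1→x4→x5: bottleneck 2, flow now 14. (uses reverse residual edge)
No augmenting path remains; maximum flow = 14.
In the residual graph, reachable from x0: {x0, x1, x2, x3, x4}.
Min-cut edges: x3→x5 (3), x4→x5 (11); capacity 3 + 11 = 14.
Cut capacity 15 exceeds the max flow 14, so it is not minimum.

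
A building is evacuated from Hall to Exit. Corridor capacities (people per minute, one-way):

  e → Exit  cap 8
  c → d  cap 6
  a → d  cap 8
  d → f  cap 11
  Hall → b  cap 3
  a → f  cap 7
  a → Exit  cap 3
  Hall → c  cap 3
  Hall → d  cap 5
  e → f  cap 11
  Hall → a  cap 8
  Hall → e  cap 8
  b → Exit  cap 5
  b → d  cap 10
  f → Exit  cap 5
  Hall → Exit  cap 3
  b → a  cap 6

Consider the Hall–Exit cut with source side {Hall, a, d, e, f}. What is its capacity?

25

Edges leaving {Hall, a, d, e, f}: Hall→b (3), Hall→c (3), Hall→Exit (3), a→Exit (3), e→Exit (8), f→Exit (5).
Cut capacity = 3 + 3 + 3 + 3 + 8 + 5 = 25.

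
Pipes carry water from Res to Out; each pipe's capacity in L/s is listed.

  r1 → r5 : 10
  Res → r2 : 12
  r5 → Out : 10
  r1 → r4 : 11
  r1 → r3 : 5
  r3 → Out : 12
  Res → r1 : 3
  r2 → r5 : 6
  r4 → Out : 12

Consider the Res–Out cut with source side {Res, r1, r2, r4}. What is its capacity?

33

Edges leaving {Res, r1, r2, r4}: r1→r3 (5), r1→r5 (10), r2→r5 (6), r4→Out (12).
Cut capacity = 5 + 10 + 6 + 12 = 33.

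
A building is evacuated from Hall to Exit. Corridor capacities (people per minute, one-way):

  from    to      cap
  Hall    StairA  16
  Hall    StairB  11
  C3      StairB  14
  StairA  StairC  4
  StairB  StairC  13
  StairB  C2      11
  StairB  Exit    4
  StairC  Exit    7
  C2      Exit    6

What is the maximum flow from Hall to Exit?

Augment Hall→StairB→Exit: bottleneck 4, flow now 4.
Augment Hall→StairA→StairC→Exit: bottleneck 4, flow now 8.
Augment Hall→StairB→StairC→Exit: bottleneck 3, flow now 11.
Augment Hall→StairB→C2→Exit: bottleneck 4, flow now 15.
No augmenting path remains; maximum flow = 15.
In the residual graph, reachable from Hall: {Hall, StairA}.
Min-cut edges: Hall→StairB (11), StairA→StairC (4); capacity 11 + 4 = 15.
This cut is saturated, so no flow can exceed 15.

15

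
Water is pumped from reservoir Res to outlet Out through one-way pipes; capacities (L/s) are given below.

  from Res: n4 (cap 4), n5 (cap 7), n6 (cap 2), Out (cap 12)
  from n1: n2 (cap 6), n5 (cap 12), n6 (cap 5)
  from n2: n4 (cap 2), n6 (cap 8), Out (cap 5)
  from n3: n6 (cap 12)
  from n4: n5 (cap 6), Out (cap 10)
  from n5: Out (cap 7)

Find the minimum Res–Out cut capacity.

23

Augment Res→Out: bottleneck 12, flow now 12.
Augment Res→n4→Out: bottleneck 4, flow now 16.
Augment Res→n5→Out: bottleneck 7, flow now 23.
No augmenting path remains; maximum flow = 23.
By max-flow min-cut, the minimum cut capacity equals the max flow.
In the residual graph, reachable from Res: {Res, n6}.
Min-cut edges: Res→n4 (4), Res→n5 (7), Res→Out (12); capacity 4 + 7 + 12 = 23.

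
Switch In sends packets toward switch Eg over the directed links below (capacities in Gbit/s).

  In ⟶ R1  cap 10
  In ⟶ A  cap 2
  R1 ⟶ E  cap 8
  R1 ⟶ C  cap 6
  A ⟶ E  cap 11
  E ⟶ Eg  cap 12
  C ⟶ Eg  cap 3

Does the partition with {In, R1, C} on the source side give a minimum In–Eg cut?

Given cut capacity: 2 + 8 + 3 = 13.
Augment In→R1→E→Eg: bottleneck 8, flow now 8.
Augment In→R1→C→Eg: bottleneck 2, flow now 10.
Augment In→A→E→Eg: bottleneck 2, flow now 12.
No augmenting path remains; maximum flow = 12.
In the residual graph, reachable from In: {In}.
Min-cut edges: In→R1 (10), In→A (2); capacity 10 + 2 = 12.
Cut capacity 13 exceeds the max flow 12, so it is not minimum.

No — its capacity is 13, but the minimum cut has capacity 12.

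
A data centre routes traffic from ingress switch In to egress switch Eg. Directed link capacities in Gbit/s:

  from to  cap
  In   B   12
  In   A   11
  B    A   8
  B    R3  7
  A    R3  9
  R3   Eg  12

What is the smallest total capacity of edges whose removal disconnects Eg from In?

Augment In→B→R3→Eg: bottleneck 7, flow now 7.
Augment In→A→R3→Eg: bottleneck 5, flow now 12.
No augmenting path remains; maximum flow = 12.
By max-flow min-cut, the minimum cut capacity equals the max flow.
In the residual graph, reachable from In: {In, B, A, R3}.
Min-cut edges: R3→Eg (12); capacity 12 = 12.

12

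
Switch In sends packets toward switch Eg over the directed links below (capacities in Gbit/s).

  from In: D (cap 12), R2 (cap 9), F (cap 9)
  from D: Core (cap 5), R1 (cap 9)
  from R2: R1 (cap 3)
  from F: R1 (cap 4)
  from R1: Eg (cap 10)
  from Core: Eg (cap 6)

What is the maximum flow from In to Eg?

Augment In→D→R1→Eg: bottleneck 9, flow now 9.
Augment In→D→Core→Eg: bottleneck 3, flow now 12.
Augment In→R2→R1→Eg: bottleneck 1, flow now 13.
Augment In→R2→R1→D→Core→Eg: bottleneck 2, flow now 15. (uses reverse residual edge)
No augmenting path remains; maximum flow = 15.
In the residual graph, reachable from In: {In, D, R2, F, R1}.
Min-cut edges: D→Core (5), R1→Eg (10); capacity 5 + 10 = 15.
This cut is saturated, so no flow can exceed 15.

15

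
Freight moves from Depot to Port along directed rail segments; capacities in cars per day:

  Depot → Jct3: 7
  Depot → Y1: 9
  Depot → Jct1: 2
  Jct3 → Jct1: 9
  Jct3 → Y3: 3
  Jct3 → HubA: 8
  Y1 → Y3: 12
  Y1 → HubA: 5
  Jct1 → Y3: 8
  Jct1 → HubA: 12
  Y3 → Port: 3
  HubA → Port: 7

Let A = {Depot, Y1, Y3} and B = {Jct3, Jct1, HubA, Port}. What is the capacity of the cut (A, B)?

17

Edges leaving {Depot, Y1, Y3}: Depot→Jct3 (7), Depot→Jct1 (2), Y1→HubA (5), Y3→Port (3).
Cut capacity = 7 + 2 + 5 + 3 = 17.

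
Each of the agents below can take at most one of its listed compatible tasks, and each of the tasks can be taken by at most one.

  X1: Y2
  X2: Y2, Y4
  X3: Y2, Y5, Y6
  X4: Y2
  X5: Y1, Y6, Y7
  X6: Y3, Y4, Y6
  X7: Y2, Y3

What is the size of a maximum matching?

Unit-capacity flow: source→left, listed edges, right→sink; max matching = max flow.
Augmenting path X1→Y2 (+1); matched 1.
Augmenting path X2→Y4 (+1); matched 2.
Augmenting path X3→Y5 (+1); matched 3.
Augmenting path X5→Y1 (+1); matched 4.
Augmenting path X6→Y3 (+1); matched 5.
Augmenting path X7→Y3→X6→Y6 (+1); matched 6.
No augmenting path remains; maximum matching = 6.
König certificate: {X2, X3, X5, X6, X7, Y2} is a vertex cover of size 6 (every listed pair touches it), so no matching can be larger.

6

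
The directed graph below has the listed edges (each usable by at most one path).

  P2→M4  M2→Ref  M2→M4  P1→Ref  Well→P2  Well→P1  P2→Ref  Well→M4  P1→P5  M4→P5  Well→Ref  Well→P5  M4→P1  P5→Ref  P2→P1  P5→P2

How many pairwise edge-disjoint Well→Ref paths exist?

Assign every edge capacity 1; by Menger, the answer equals the max flow.
Path Well→Ref (+1); total 1.
Path Well→P5→Ref (+1); total 2.
Path Well→P2→Ref (+1); total 3.
Path Well→P1→Ref (+1); total 4.
No residual Well→Ref path; max flow = 4.
Certifying cut of size 4: {P1→Ref, P2→Ref, P5→Ref, Well→Ref}.

4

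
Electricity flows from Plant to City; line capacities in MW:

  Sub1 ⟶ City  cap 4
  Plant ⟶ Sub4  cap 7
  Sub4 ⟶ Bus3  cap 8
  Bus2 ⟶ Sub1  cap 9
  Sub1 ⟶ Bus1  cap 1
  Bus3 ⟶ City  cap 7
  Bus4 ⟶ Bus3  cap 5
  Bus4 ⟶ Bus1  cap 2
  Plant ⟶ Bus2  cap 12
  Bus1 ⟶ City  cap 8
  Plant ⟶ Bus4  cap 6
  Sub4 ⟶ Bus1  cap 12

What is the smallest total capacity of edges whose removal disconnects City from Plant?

Augment Plant→Sub4→Bus1→City: bottleneck 7, flow now 7.
Augment Plant→Bus4→Bus1→City: bottleneck 1, flow now 8.
Augment Plant→Bus4→Bus3→City: bottleneck 5, flow now 13.
Augment Plant→Bus2→Sub1→City: bottleneck 4, flow now 17.
Augment Plant→Bus2→Sub1→Bus1→Sub4→Bus3→City: bottleneck 1, flow now 18. (uses reverse residual edge)
No augmenting path remains; maximum flow = 18.
By max-flow min-cut, the minimum cut capacity equals the max flow.
In the residual graph, reachable from Plant: {Plant, Bus2, Sub1}.
Min-cut edges: Plant→Sub4 (7), Plant→Bus4 (6), Sub1→Bus1 (1), Sub1→City (4); capacity 7 + 6 + 1 + 4 = 18.

18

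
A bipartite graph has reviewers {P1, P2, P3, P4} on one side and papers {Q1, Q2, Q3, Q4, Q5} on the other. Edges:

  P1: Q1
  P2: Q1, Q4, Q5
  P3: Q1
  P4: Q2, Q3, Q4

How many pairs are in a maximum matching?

Unit-capacity flow: source→left, listed edges, right→sink; max matching = max flow.
Augmenting path P1→Q1 (+1); matched 1.
Augmenting path P2→Q4 (+1); matched 2.
Augmenting path P4→Q2 (+1); matched 3.
No augmenting path remains; maximum matching = 3.
König certificate: {P2, P4, Q1} is a vertex cover of size 3 (every listed pair touches it), so no matching can be larger.

3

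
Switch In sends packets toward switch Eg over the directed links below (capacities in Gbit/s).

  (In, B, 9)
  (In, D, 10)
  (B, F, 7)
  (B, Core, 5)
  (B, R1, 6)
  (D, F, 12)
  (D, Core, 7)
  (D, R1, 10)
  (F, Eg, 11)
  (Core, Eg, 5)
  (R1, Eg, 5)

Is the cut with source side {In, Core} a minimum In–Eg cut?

No — its capacity is 24, but the minimum cut has capacity 19.

Given cut capacity: 9 + 10 + 5 = 24.
Augment In→B→F→Eg: bottleneck 7, flow now 7.
Augment In→B→Core→Eg: bottleneck 2, flow now 9.
Augment In→D→F→Eg: bottleneck 4, flow now 13.
Augment In→D→Core→Eg: bottleneck 3, flow now 16.
Augment In→D→R1→Eg: bottleneck 3, flow now 19.
No augmenting path remains; maximum flow = 19.
In the residual graph, reachable from In: {In}.
Min-cut edges: In→B (9), In→D (10); capacity 9 + 10 = 19.
Cut capacity 24 exceeds the max flow 19, so it is not minimum.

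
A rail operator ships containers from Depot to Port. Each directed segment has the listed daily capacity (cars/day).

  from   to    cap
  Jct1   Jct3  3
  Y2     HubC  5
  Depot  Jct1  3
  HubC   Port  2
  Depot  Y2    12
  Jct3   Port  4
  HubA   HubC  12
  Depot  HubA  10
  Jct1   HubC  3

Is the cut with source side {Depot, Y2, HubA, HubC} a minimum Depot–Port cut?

Yes — it is a minimum cut (capacity 5).

Given cut capacity: 3 + 2 = 5.
Augment Depot→Y2→HubC→Port: bottleneck 2, flow now 2.
Augment Depot→Jct1→Jct3→Port: bottleneck 3, flow now 5.
No augmenting path remains; maximum flow = 5.
Cut capacity 5 equals the max flow, so it is a minimum cut.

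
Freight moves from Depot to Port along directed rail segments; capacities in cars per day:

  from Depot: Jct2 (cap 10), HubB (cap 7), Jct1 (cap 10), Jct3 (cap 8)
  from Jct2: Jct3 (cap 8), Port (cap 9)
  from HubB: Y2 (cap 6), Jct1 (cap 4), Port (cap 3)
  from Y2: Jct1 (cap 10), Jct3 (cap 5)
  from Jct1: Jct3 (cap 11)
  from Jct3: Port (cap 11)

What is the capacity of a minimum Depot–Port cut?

Augment Depot→Jct2→Port: bottleneck 9, flow now 9.
Augment Depot→HubB→Port: bottleneck 3, flow now 12.
Augment Depot→Jct3→Port: bottleneck 8, flow now 20.
Augment Depot→Jct2→Jct3→Port: bottleneck 1, flow now 21.
Augment Depot→Jct1→Jct3→Port: bottleneck 2, flow now 23.
No augmenting path remains; maximum flow = 23.
By max-flow min-cut, the minimum cut capacity equals the max flow.
In the residual graph, reachable from Depot: {Depot, Jct2, HubB, Y2, Jct1, Jct3}.
Min-cut edges: Jct2→Port (9), HubB→Port (3), Jct3→Port (11); capacity 9 + 3 + 11 = 23.

23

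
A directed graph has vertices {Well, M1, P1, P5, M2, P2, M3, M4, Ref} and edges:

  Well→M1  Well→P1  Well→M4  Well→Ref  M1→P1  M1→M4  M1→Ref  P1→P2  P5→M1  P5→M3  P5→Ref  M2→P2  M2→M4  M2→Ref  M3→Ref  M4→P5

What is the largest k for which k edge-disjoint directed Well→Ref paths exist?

Assign every edge capacity 1; by Menger, the answer equals the max flow.
Path Well→Ref (+1); total 1.
Path Well→M1→Ref (+1); total 2.
Path Well→M4→P5→Ref (+1); total 3.
No residual Well→Ref path; max flow = 3.
Certifying cut of size 3: {Well→M1, Well→M4, Well→Ref}.

3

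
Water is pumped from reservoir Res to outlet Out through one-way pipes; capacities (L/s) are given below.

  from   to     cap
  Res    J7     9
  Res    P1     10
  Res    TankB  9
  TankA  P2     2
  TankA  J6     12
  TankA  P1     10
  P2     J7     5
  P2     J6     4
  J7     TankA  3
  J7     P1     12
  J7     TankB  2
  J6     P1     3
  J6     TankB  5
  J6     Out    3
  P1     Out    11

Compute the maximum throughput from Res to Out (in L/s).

14

Augment Res→P1→Out: bottleneck 10, flow now 10.
Augment Res→J7→P1→Out: bottleneck 1, flow now 11.
Augment Res→J7→TankA→J6→Out: bottleneck 3, flow now 14.
No augmenting path remains; maximum flow = 14.
In the residual graph, reachable from Res: {Res, J7, P1, TankB}.
Min-cut edges: J7→TankA (3), P1→Out (11); capacity 3 + 11 = 14.
This cut is saturated, so no flow can exceed 14.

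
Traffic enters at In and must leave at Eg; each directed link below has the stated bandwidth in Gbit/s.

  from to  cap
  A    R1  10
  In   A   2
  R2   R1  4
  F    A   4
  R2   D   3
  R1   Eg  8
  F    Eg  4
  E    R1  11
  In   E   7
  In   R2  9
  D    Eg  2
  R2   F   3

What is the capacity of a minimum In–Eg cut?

13

Augment In→R2→F→Eg: bottleneck 3, flow now 3.
Augment In→R2→D→Eg: bottleneck 2, flow now 5.
Augment In→R2→R1→Eg: bottleneck 4, flow now 9.
Augment In→E→R1→Eg: bottleneck 4, flow now 13.
No augmenting path remains; maximum flow = 13.
By max-flow min-cut, the minimum cut capacity equals the max flow.
In the residual graph, reachable from In: {In, R2, E, A, D, R1}.
Min-cut edges: R2→F (3), D→Eg (2), R1→Eg (8); capacity 3 + 2 + 8 = 13.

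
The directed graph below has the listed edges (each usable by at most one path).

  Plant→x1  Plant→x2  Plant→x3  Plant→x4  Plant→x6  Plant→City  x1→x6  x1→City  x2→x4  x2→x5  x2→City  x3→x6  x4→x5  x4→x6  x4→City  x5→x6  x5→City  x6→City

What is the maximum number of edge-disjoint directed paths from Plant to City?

Assign every edge capacity 1; by Menger, the answer equals the max flow.
Path Plant→City (+1); total 1.
Path Plant→x1→City (+1); total 2.
Path Plant→x2→City (+1); total 3.
Path Plant→x4→City (+1); total 4.
Path Plant→x6→City (+1); total 5.
No residual Plant→City path; max flow = 5.
Certifying cut of size 5: {Plant→City, Plant→x1, Plant→x2, Plant→x4, x6→City}.

5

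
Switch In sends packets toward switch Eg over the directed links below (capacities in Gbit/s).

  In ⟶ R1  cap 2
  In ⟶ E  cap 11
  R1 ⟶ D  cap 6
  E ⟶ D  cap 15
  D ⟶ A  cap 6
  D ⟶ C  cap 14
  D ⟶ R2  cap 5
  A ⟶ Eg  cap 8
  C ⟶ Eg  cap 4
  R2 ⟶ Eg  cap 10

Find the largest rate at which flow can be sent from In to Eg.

Augment In→R1→D→A→Eg: bottleneck 2, flow now 2.
Augment In→E→D→A→Eg: bottleneck 4, flow now 6.
Augment In→E→D→C→Eg: bottleneck 4, flow now 10.
Augment In→E→D→R2→Eg: bottleneck 3, flow now 13.
No augmenting path remains; maximum flow = 13.
In the residual graph, reachable from In: {In}.
Min-cut edges: In→R1 (2), In→E (11); capacity 2 + 11 = 13.
This cut is saturated, so no flow can exceed 13.

13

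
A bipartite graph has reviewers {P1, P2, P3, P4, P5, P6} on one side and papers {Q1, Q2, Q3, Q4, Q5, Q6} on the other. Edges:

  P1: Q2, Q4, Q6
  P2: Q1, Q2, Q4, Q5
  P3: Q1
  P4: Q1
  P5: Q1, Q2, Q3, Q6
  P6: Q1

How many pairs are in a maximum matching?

Unit-capacity flow: source→left, listed edges, right→sink; max matching = max flow.
Augmenting path P1→Q2 (+1); matched 1.
Augmenting path P2→Q1 (+1); matched 2.
Augmenting path P5→Q3 (+1); matched 3.
Augmenting path P3→Q1→P2→Q4 (+1); matched 4.
No augmenting path remains; maximum matching = 4.
König certificate: {P1, P2, P5, Q1} is a vertex cover of size 4 (every listed pair touches it), so no matching can be larger.

4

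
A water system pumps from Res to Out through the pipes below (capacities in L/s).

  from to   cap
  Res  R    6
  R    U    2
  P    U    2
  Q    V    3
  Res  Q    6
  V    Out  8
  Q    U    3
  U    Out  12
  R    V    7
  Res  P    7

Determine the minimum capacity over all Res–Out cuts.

14

Augment Res→P→U→Out: bottleneck 2, flow now 2.
Augment Res→Q→U→Out: bottleneck 3, flow now 5.
Augment Res→Q→V→Out: bottleneck 3, flow now 8.
Augment Res→R→U→Out: bottleneck 2, flow now 10.
Augment Res→R→V→Out: bottleneck 4, flow now 14.
No augmenting path remains; maximum flow = 14.
By max-flow min-cut, the minimum cut capacity equals the max flow.
In the residual graph, reachable from Res: {Res, P}.
Min-cut edges: Res→Q (6), Res→R (6), P→U (2); capacity 6 + 6 + 2 = 14.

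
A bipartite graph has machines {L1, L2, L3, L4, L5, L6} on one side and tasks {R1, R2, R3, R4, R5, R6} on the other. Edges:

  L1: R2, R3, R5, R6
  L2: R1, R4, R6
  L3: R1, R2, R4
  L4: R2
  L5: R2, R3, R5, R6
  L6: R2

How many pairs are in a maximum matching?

Unit-capacity flow: source→left, listed edges, right→sink; max matching = max flow.
Augmenting path L1→R2 (+1); matched 1.
Augmenting path L2→R1 (+1); matched 2.
Augmenting path L3→R4 (+1); matched 3.
Augmenting path L5→R3 (+1); matched 4.
Augmenting path L4→R2→L1→R5 (+1); matched 5.
No augmenting path remains; maximum matching = 5.
König certificate: {L1, L2, L3, L5, R2} is a vertex cover of size 5 (every listed pair touches it), so no matching can be larger.

5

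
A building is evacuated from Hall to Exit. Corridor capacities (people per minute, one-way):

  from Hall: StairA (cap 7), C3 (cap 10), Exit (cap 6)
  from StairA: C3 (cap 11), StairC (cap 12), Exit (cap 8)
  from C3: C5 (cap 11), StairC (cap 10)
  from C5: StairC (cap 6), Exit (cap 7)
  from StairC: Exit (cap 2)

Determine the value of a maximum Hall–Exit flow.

Augment Hall→Exit: bottleneck 6, flow now 6.
Augment Hall→StairA→Exit: bottleneck 7, flow now 13.
Augment Hall→C3→C5→Exit: bottleneck 7, flow now 20.
Augment Hall→C3→StairC→Exit: bottleneck 2, flow now 22.
No augmenting path remains; maximum flow = 22.
In the residual graph, reachable from Hall: {Hall, C3, C5, StairC}.
Min-cut edges: Hall→StairA (7), Hall→Exit (6), C5→Exit (7), StairC→Exit (2); capacity 7 + 6 + 7 + 2 = 22.
This cut is saturated, so no flow can exceed 22.

22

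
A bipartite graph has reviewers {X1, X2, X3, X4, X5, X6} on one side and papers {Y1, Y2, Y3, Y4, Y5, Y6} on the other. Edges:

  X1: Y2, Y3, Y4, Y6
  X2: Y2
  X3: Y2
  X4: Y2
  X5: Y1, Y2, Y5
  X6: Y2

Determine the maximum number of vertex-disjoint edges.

3

Unit-capacity flow: source→left, listed edges, right→sink; max matching = max flow.
Augmenting path X1→Y2 (+1); matched 1.
Augmenting path X5→Y1 (+1); matched 2.
Augmenting path X2→Y2→X1→Y3 (+1); matched 3.
No augmenting path remains; maximum matching = 3.
König certificate: {X1, X5, Y2} is a vertex cover of size 3 (every listed pair touches it), so no matching can be larger.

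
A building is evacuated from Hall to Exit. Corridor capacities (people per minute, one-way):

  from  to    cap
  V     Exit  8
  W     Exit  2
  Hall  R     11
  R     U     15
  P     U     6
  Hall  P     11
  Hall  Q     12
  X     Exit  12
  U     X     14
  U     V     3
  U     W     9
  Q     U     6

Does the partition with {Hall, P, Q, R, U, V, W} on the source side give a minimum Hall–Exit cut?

Given cut capacity: 14 + 8 + 2 = 24.
Augment Hall→P→U→V→Exit: bottleneck 3, flow now 3.
Augment Hall→P→U→W→Exit: bottleneck 2, flow now 5.
Augment Hall→P→U→X→Exit: bottleneck 1, flow now 6.
Augment Hall→Q→U→X→Exit: bottleneck 6, flow now 12.
Augment Hall→R→U→X→Exit: bottleneck 5, flow now 17.
No augmenting path remains; maximum flow = 17.
In the residual graph, reachable from Hall: {Hall, P, Q, R, U, W, X}.
Min-cut edges: U→V (3), W→Exit (2), X→Exit (12); capacity 3 + 2 + 12 = 17.
Cut capacity 24 exceeds the max flow 17, so it is not minimum.

No — its capacity is 24, but the minimum cut has capacity 17.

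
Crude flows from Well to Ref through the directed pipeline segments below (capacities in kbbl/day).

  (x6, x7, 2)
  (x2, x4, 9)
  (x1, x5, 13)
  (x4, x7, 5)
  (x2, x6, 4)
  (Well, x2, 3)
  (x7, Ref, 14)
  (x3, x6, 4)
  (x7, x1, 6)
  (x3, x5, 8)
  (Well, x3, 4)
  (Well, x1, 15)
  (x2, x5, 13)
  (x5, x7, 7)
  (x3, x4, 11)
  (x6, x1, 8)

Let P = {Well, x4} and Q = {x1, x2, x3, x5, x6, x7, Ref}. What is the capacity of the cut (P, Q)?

27

Edges leaving {Well, x4}: Well→x1 (15), Well→x2 (3), Well→x3 (4), x4→x7 (5).
Cut capacity = 15 + 3 + 4 + 5 = 27.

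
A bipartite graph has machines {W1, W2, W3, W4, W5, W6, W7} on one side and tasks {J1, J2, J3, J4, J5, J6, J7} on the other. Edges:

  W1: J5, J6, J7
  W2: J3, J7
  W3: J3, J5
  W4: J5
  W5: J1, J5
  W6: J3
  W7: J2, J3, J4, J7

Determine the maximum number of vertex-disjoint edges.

6

Unit-capacity flow: source→left, listed edges, right→sink; max matching = max flow.
Augmenting path W1→J5 (+1); matched 1.
Augmenting path W2→J3 (+1); matched 2.
Augmenting path W5→J1 (+1); matched 3.
Augmenting path W7→J2 (+1); matched 4.
Augmenting path W3→J3→W2→J7 (+1); matched 5.
Augmenting path W4→J5→W1→J6 (+1); matched 6.
No augmenting path remains; maximum matching = 6.
König certificate: {W1, W2, W5, W7, J3, J5} is a vertex cover of size 6 (every listed pair touches it), so no matching can be larger.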